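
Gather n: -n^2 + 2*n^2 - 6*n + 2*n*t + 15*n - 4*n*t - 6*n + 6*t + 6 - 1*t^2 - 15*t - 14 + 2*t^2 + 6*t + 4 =n^2 + n*(3 - 2*t) + t^2 - 3*t - 4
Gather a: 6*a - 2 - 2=6*a - 4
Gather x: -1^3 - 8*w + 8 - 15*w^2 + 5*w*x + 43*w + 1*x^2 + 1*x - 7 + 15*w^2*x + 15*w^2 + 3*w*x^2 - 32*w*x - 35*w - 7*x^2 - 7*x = x^2*(3*w - 6) + x*(15*w^2 - 27*w - 6)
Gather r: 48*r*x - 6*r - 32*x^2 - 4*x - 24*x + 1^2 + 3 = r*(48*x - 6) - 32*x^2 - 28*x + 4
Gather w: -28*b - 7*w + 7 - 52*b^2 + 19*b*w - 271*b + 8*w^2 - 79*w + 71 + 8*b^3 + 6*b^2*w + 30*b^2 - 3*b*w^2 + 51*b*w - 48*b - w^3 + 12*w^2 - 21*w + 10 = 8*b^3 - 22*b^2 - 347*b - w^3 + w^2*(20 - 3*b) + w*(6*b^2 + 70*b - 107) + 88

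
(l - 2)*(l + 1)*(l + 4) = l^3 + 3*l^2 - 6*l - 8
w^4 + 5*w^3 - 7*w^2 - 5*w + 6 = (w - 1)^2*(w + 1)*(w + 6)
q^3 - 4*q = q*(q - 2)*(q + 2)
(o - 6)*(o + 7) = o^2 + o - 42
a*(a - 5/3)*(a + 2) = a^3 + a^2/3 - 10*a/3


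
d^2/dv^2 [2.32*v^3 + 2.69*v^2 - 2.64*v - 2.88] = 13.92*v + 5.38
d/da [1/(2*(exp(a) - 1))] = -1/(8*sinh(a/2)^2)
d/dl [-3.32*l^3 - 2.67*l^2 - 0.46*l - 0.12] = -9.96*l^2 - 5.34*l - 0.46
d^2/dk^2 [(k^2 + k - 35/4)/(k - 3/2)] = -80/(8*k^3 - 36*k^2 + 54*k - 27)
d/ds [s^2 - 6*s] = 2*s - 6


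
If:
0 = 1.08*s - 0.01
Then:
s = 0.01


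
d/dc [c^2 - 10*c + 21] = 2*c - 10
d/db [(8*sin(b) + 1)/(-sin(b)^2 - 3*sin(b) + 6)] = (8*sin(b)^2 + 2*sin(b) + 51)*cos(b)/(sin(b)^2 + 3*sin(b) - 6)^2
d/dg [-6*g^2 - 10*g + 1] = -12*g - 10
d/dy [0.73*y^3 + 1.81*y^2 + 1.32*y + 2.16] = 2.19*y^2 + 3.62*y + 1.32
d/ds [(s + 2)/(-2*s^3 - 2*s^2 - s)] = 2*(2*s^3 + 7*s^2 + 4*s + 1)/(s^2*(4*s^4 + 8*s^3 + 8*s^2 + 4*s + 1))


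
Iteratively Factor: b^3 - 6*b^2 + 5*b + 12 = (b + 1)*(b^2 - 7*b + 12) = (b - 3)*(b + 1)*(b - 4)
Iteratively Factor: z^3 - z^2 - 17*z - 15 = (z - 5)*(z^2 + 4*z + 3) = (z - 5)*(z + 3)*(z + 1)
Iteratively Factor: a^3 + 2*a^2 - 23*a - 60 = (a + 4)*(a^2 - 2*a - 15) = (a - 5)*(a + 4)*(a + 3)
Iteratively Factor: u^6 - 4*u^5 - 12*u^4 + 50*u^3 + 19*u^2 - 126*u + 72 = (u - 4)*(u^5 - 12*u^3 + 2*u^2 + 27*u - 18) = (u - 4)*(u + 2)*(u^4 - 2*u^3 - 8*u^2 + 18*u - 9) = (u - 4)*(u - 1)*(u + 2)*(u^3 - u^2 - 9*u + 9) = (u - 4)*(u - 1)^2*(u + 2)*(u^2 - 9) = (u - 4)*(u - 3)*(u - 1)^2*(u + 2)*(u + 3)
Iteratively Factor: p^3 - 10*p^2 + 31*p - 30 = (p - 5)*(p^2 - 5*p + 6) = (p - 5)*(p - 3)*(p - 2)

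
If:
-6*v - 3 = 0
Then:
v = -1/2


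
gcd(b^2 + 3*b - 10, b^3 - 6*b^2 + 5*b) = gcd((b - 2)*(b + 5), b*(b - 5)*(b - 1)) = 1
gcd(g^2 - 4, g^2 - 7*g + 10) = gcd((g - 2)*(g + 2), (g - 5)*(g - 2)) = g - 2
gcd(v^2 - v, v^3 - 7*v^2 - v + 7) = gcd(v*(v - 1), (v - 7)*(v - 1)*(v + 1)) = v - 1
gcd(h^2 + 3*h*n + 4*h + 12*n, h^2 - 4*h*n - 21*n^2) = h + 3*n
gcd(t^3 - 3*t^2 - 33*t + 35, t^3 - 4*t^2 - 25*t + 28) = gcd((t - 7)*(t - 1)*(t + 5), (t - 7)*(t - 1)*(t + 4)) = t^2 - 8*t + 7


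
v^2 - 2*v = v*(v - 2)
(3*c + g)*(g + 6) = 3*c*g + 18*c + g^2 + 6*g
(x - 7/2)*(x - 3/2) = x^2 - 5*x + 21/4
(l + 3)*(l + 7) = l^2 + 10*l + 21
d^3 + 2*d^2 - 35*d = d*(d - 5)*(d + 7)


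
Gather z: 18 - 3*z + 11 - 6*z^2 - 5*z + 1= -6*z^2 - 8*z + 30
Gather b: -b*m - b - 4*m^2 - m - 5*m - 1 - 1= b*(-m - 1) - 4*m^2 - 6*m - 2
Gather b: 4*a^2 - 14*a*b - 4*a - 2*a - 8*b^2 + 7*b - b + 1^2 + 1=4*a^2 - 6*a - 8*b^2 + b*(6 - 14*a) + 2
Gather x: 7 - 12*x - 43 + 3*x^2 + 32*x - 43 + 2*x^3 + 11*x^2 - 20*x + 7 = 2*x^3 + 14*x^2 - 72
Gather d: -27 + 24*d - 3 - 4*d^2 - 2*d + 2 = -4*d^2 + 22*d - 28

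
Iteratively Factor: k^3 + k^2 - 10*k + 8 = (k - 1)*(k^2 + 2*k - 8) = (k - 1)*(k + 4)*(k - 2)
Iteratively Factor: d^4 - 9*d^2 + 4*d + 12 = (d + 1)*(d^3 - d^2 - 8*d + 12) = (d - 2)*(d + 1)*(d^2 + d - 6) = (d - 2)*(d + 1)*(d + 3)*(d - 2)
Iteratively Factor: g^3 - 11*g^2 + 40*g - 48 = (g - 4)*(g^2 - 7*g + 12) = (g - 4)*(g - 3)*(g - 4)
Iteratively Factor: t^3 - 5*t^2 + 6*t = (t - 2)*(t^2 - 3*t) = t*(t - 2)*(t - 3)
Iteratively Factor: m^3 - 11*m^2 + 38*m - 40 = (m - 4)*(m^2 - 7*m + 10) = (m - 5)*(m - 4)*(m - 2)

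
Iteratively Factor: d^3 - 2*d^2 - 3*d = (d - 3)*(d^2 + d) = d*(d - 3)*(d + 1)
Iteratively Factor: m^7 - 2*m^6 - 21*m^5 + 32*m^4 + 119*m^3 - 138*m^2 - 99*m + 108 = (m + 1)*(m^6 - 3*m^5 - 18*m^4 + 50*m^3 + 69*m^2 - 207*m + 108) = (m - 1)*(m + 1)*(m^5 - 2*m^4 - 20*m^3 + 30*m^2 + 99*m - 108) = (m - 4)*(m - 1)*(m + 1)*(m^4 + 2*m^3 - 12*m^2 - 18*m + 27) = (m - 4)*(m - 1)*(m + 1)*(m + 3)*(m^3 - m^2 - 9*m + 9) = (m - 4)*(m - 1)*(m + 1)*(m + 3)^2*(m^2 - 4*m + 3) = (m - 4)*(m - 1)^2*(m + 1)*(m + 3)^2*(m - 3)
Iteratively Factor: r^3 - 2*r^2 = (r)*(r^2 - 2*r) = r^2*(r - 2)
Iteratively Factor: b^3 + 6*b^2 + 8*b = (b + 2)*(b^2 + 4*b) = b*(b + 2)*(b + 4)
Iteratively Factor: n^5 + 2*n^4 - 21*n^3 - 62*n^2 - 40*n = (n + 1)*(n^4 + n^3 - 22*n^2 - 40*n) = n*(n + 1)*(n^3 + n^2 - 22*n - 40) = n*(n - 5)*(n + 1)*(n^2 + 6*n + 8) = n*(n - 5)*(n + 1)*(n + 2)*(n + 4)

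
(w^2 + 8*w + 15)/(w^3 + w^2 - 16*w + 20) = (w + 3)/(w^2 - 4*w + 4)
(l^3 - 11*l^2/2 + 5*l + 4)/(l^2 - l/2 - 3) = (2*l^2 - 7*l - 4)/(2*l + 3)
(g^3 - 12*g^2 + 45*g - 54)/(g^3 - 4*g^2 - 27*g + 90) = (g - 3)/(g + 5)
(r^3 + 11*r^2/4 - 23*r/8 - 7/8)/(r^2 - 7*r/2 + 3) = (8*r^3 + 22*r^2 - 23*r - 7)/(4*(2*r^2 - 7*r + 6))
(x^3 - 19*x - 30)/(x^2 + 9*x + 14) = (x^2 - 2*x - 15)/(x + 7)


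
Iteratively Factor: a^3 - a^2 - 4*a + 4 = (a - 1)*(a^2 - 4) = (a - 2)*(a - 1)*(a + 2)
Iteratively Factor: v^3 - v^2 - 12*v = (v - 4)*(v^2 + 3*v) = v*(v - 4)*(v + 3)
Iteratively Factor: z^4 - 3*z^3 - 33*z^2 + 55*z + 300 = (z + 3)*(z^3 - 6*z^2 - 15*z + 100) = (z - 5)*(z + 3)*(z^2 - z - 20) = (z - 5)^2*(z + 3)*(z + 4)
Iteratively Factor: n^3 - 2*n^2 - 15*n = (n)*(n^2 - 2*n - 15) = n*(n + 3)*(n - 5)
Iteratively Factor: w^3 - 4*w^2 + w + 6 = (w - 3)*(w^2 - w - 2) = (w - 3)*(w + 1)*(w - 2)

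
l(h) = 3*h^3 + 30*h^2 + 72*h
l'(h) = 9*h^2 + 60*h + 72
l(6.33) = 2418.74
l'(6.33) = 812.42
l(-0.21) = -13.82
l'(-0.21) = 59.80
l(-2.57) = -37.82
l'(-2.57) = -22.76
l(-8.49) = -284.76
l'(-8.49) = 211.32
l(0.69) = 64.95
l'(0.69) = 117.68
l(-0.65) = -34.95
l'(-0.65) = 36.80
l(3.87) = 901.83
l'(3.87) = 438.99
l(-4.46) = 9.48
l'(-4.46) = -16.58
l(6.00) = 2160.00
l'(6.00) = 756.00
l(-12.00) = -1728.00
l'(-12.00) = 648.00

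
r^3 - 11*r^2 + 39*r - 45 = (r - 5)*(r - 3)^2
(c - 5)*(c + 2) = c^2 - 3*c - 10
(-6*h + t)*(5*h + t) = -30*h^2 - h*t + t^2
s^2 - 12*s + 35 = (s - 7)*(s - 5)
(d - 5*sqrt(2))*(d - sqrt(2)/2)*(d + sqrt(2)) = d^3 - 9*sqrt(2)*d^2/2 - 6*d + 5*sqrt(2)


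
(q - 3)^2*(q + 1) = q^3 - 5*q^2 + 3*q + 9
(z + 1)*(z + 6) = z^2 + 7*z + 6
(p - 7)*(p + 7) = p^2 - 49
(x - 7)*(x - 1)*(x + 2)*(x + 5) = x^4 - x^3 - 39*x^2 - 31*x + 70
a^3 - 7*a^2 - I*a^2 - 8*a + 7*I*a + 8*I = (a - 8)*(a + 1)*(a - I)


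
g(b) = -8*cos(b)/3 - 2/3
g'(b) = 8*sin(b)/3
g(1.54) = -0.75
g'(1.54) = 2.67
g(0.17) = -3.29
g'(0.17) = 0.45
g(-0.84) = -2.45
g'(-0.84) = -1.99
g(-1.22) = -1.58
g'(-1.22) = -2.50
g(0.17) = -3.29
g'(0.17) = 0.45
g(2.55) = 1.55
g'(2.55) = 1.49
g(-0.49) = -3.02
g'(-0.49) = -1.26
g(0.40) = -3.12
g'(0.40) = 1.04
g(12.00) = -2.92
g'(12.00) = -1.43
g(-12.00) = -2.92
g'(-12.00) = 1.43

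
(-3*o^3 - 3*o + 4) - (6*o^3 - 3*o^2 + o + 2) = -9*o^3 + 3*o^2 - 4*o + 2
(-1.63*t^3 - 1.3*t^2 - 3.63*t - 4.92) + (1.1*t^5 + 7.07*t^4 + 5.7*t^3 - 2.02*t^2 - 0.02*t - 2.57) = 1.1*t^5 + 7.07*t^4 + 4.07*t^3 - 3.32*t^2 - 3.65*t - 7.49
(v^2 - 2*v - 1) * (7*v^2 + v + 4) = 7*v^4 - 13*v^3 - 5*v^2 - 9*v - 4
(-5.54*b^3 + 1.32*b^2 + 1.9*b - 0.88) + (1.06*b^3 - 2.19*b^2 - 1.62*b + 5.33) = -4.48*b^3 - 0.87*b^2 + 0.28*b + 4.45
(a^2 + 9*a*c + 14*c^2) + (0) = a^2 + 9*a*c + 14*c^2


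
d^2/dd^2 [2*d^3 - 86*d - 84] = 12*d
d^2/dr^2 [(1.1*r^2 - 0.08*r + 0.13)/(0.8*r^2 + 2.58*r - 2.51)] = (8.88178419700125e-16*r^4 - 4.6432*r^3 + 13.752*r^2 + 0.646080000000002*r + 15.076836)/(0.512*r^6 + 4.9536*r^5 + 11.15616*r^4 - 13.910328*r^3 - 35.002452*r^2 + 48.762774*r - 15.813251)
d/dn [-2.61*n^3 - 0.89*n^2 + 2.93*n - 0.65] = -7.83*n^2 - 1.78*n + 2.93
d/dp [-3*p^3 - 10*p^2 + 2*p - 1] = -9*p^2 - 20*p + 2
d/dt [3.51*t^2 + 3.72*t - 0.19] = 7.02*t + 3.72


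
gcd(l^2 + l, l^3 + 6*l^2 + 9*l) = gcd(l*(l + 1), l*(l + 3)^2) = l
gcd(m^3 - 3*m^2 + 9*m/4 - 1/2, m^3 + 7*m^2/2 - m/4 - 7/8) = m - 1/2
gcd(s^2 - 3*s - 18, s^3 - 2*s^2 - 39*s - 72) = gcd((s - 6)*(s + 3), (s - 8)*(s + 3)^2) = s + 3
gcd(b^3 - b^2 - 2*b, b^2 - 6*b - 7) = b + 1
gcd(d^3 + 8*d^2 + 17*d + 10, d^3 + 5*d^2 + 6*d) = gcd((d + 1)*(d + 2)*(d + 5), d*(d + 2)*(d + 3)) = d + 2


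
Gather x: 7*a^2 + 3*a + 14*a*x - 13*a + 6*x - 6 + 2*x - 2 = 7*a^2 - 10*a + x*(14*a + 8) - 8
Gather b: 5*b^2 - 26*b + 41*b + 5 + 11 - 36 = 5*b^2 + 15*b - 20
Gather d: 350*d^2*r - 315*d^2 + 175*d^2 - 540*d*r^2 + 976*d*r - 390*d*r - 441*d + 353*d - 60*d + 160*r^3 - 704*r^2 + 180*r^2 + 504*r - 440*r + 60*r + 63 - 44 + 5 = d^2*(350*r - 140) + d*(-540*r^2 + 586*r - 148) + 160*r^3 - 524*r^2 + 124*r + 24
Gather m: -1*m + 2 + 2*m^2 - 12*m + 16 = 2*m^2 - 13*m + 18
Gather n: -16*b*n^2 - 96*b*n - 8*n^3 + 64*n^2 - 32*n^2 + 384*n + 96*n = -8*n^3 + n^2*(32 - 16*b) + n*(480 - 96*b)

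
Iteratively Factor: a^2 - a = (a - 1)*(a)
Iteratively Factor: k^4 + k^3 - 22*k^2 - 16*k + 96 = (k - 4)*(k^3 + 5*k^2 - 2*k - 24) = (k - 4)*(k + 3)*(k^2 + 2*k - 8) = (k - 4)*(k + 3)*(k + 4)*(k - 2)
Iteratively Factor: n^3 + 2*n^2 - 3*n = (n + 3)*(n^2 - n) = (n - 1)*(n + 3)*(n)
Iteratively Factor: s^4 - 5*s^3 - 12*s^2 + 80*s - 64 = (s + 4)*(s^3 - 9*s^2 + 24*s - 16) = (s - 1)*(s + 4)*(s^2 - 8*s + 16) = (s - 4)*(s - 1)*(s + 4)*(s - 4)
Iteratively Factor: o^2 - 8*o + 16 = (o - 4)*(o - 4)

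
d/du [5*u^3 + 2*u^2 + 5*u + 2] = 15*u^2 + 4*u + 5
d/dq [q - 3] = 1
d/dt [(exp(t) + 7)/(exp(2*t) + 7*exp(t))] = -exp(-t)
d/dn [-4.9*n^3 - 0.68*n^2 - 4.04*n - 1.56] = -14.7*n^2 - 1.36*n - 4.04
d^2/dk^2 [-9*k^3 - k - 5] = -54*k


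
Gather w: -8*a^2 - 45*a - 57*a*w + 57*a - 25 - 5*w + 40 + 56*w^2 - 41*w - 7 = -8*a^2 + 12*a + 56*w^2 + w*(-57*a - 46) + 8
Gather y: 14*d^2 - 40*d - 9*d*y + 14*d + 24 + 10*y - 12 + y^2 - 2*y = 14*d^2 - 26*d + y^2 + y*(8 - 9*d) + 12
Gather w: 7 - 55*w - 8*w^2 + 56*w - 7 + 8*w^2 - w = 0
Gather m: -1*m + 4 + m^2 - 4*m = m^2 - 5*m + 4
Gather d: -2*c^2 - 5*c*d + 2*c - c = -2*c^2 - 5*c*d + c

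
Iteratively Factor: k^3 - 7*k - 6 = (k + 1)*(k^2 - k - 6) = (k + 1)*(k + 2)*(k - 3)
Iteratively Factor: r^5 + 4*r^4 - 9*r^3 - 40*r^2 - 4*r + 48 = (r + 2)*(r^4 + 2*r^3 - 13*r^2 - 14*r + 24) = (r + 2)^2*(r^3 - 13*r + 12) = (r - 3)*(r + 2)^2*(r^2 + 3*r - 4) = (r - 3)*(r - 1)*(r + 2)^2*(r + 4)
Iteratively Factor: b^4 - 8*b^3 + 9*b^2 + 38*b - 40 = (b + 2)*(b^3 - 10*b^2 + 29*b - 20) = (b - 4)*(b + 2)*(b^2 - 6*b + 5) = (b - 5)*(b - 4)*(b + 2)*(b - 1)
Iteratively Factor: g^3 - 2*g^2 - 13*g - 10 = (g + 2)*(g^2 - 4*g - 5) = (g - 5)*(g + 2)*(g + 1)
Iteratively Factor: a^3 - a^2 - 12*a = (a + 3)*(a^2 - 4*a) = (a - 4)*(a + 3)*(a)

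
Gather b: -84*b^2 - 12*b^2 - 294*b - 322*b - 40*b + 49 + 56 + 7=-96*b^2 - 656*b + 112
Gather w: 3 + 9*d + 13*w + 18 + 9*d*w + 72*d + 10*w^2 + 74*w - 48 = 81*d + 10*w^2 + w*(9*d + 87) - 27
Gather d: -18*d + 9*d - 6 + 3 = -9*d - 3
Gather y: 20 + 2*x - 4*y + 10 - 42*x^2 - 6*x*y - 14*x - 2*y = -42*x^2 - 12*x + y*(-6*x - 6) + 30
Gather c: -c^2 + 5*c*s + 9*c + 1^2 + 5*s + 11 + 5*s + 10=-c^2 + c*(5*s + 9) + 10*s + 22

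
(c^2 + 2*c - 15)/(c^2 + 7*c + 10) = (c - 3)/(c + 2)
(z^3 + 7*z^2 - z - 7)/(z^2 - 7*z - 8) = (z^2 + 6*z - 7)/(z - 8)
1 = 1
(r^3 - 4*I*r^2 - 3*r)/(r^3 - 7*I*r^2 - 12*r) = (r - I)/(r - 4*I)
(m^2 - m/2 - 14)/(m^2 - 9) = (m^2 - m/2 - 14)/(m^2 - 9)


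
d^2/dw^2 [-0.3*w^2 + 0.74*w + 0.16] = -0.600000000000000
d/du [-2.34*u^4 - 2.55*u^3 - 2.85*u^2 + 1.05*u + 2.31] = -9.36*u^3 - 7.65*u^2 - 5.7*u + 1.05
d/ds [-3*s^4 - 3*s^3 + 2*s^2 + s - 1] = -12*s^3 - 9*s^2 + 4*s + 1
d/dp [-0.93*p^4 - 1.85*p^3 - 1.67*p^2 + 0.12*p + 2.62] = -3.72*p^3 - 5.55*p^2 - 3.34*p + 0.12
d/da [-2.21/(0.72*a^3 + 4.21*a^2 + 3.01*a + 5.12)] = (4.7736*a^2 + 18.6082*a + 6.6521)/(0.72*a^3 + 4.21*a^2 + 3.01*a + 5.12)^2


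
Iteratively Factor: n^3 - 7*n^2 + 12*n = (n - 4)*(n^2 - 3*n) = n*(n - 4)*(n - 3)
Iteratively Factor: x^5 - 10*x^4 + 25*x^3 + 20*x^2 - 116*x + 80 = (x - 1)*(x^4 - 9*x^3 + 16*x^2 + 36*x - 80) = (x - 5)*(x - 1)*(x^3 - 4*x^2 - 4*x + 16) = (x - 5)*(x - 2)*(x - 1)*(x^2 - 2*x - 8) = (x - 5)*(x - 2)*(x - 1)*(x + 2)*(x - 4)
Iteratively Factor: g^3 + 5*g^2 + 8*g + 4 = (g + 2)*(g^2 + 3*g + 2) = (g + 2)^2*(g + 1)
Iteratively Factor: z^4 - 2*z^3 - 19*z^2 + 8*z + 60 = (z + 2)*(z^3 - 4*z^2 - 11*z + 30) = (z - 2)*(z + 2)*(z^2 - 2*z - 15) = (z - 5)*(z - 2)*(z + 2)*(z + 3)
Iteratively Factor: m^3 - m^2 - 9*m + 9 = (m + 3)*(m^2 - 4*m + 3) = (m - 1)*(m + 3)*(m - 3)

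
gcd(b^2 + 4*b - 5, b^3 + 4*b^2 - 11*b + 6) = b - 1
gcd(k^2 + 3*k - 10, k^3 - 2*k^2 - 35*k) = k + 5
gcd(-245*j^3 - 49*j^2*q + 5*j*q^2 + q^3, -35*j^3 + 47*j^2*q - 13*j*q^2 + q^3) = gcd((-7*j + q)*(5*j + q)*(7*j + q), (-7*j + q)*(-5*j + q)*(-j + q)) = -7*j + q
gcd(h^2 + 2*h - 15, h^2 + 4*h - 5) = h + 5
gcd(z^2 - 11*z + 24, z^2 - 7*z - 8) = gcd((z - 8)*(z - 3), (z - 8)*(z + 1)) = z - 8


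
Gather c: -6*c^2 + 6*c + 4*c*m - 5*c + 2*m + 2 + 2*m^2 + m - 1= -6*c^2 + c*(4*m + 1) + 2*m^2 + 3*m + 1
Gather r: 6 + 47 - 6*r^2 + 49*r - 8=-6*r^2 + 49*r + 45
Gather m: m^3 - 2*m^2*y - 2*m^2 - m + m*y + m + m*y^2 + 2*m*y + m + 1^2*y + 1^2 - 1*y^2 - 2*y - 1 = m^3 + m^2*(-2*y - 2) + m*(y^2 + 3*y + 1) - y^2 - y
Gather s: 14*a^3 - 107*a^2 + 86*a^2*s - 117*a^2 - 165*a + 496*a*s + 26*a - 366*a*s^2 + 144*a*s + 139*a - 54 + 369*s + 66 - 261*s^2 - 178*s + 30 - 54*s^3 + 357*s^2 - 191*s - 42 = 14*a^3 - 224*a^2 - 54*s^3 + s^2*(96 - 366*a) + s*(86*a^2 + 640*a)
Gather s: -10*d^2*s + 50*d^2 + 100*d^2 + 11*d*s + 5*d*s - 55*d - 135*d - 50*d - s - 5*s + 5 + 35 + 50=150*d^2 - 240*d + s*(-10*d^2 + 16*d - 6) + 90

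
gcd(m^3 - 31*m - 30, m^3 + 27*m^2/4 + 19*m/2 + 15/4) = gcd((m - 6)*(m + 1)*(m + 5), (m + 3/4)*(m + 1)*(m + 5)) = m^2 + 6*m + 5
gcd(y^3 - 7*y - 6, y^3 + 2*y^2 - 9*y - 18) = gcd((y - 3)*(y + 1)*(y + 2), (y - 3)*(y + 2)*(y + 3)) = y^2 - y - 6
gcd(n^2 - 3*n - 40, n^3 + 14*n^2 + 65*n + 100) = n + 5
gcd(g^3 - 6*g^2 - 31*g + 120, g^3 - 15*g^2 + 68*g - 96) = g^2 - 11*g + 24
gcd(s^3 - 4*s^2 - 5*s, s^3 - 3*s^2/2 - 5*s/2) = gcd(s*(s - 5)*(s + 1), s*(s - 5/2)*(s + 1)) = s^2 + s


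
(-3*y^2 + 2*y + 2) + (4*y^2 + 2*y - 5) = y^2 + 4*y - 3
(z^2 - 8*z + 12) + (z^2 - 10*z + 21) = 2*z^2 - 18*z + 33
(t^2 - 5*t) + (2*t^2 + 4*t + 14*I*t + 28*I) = 3*t^2 - t + 14*I*t + 28*I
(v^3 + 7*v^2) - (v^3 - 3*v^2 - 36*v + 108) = 10*v^2 + 36*v - 108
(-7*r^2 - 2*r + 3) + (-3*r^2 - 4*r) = -10*r^2 - 6*r + 3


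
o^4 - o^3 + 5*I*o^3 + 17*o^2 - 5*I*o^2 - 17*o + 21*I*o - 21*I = (o - 3*I)*(o + 7*I)*(-I*o + 1)*(I*o - I)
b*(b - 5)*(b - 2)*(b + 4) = b^4 - 3*b^3 - 18*b^2 + 40*b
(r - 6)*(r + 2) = r^2 - 4*r - 12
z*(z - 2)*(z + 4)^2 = z^4 + 6*z^3 - 32*z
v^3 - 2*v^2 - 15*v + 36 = (v - 3)^2*(v + 4)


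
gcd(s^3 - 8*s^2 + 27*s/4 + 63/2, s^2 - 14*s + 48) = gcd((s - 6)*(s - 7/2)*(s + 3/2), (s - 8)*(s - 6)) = s - 6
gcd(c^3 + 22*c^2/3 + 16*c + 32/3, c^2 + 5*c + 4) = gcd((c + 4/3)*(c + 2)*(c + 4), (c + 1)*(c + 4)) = c + 4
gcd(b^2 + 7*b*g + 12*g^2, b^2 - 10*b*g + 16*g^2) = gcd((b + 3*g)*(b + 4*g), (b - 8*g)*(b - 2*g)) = 1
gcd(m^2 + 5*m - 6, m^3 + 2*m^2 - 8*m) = 1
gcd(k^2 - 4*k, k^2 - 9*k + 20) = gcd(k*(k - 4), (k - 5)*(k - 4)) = k - 4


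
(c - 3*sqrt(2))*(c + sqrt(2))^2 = c^3 - sqrt(2)*c^2 - 10*c - 6*sqrt(2)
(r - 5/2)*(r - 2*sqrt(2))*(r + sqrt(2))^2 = r^4 - 5*r^3/2 - 6*r^2 - 4*sqrt(2)*r + 15*r + 10*sqrt(2)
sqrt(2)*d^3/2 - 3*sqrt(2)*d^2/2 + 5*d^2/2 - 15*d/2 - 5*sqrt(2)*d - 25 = (d - 5)*(d + 5*sqrt(2)/2)*(sqrt(2)*d/2 + sqrt(2))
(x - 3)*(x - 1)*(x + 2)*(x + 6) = x^4 + 4*x^3 - 17*x^2 - 24*x + 36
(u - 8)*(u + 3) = u^2 - 5*u - 24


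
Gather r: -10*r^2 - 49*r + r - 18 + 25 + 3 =-10*r^2 - 48*r + 10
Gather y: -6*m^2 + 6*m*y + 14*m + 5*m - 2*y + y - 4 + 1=-6*m^2 + 19*m + y*(6*m - 1) - 3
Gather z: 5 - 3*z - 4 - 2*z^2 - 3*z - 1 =-2*z^2 - 6*z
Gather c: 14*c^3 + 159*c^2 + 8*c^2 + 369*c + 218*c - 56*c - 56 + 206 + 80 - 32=14*c^3 + 167*c^2 + 531*c + 198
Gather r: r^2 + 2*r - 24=r^2 + 2*r - 24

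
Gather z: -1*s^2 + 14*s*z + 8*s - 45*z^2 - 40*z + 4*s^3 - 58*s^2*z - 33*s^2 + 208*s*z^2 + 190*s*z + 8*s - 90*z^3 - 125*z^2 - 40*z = 4*s^3 - 34*s^2 + 16*s - 90*z^3 + z^2*(208*s - 170) + z*(-58*s^2 + 204*s - 80)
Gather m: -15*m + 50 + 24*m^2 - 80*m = 24*m^2 - 95*m + 50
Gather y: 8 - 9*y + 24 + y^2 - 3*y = y^2 - 12*y + 32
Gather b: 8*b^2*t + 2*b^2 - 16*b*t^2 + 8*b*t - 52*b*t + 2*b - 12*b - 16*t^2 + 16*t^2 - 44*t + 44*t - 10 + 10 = b^2*(8*t + 2) + b*(-16*t^2 - 44*t - 10)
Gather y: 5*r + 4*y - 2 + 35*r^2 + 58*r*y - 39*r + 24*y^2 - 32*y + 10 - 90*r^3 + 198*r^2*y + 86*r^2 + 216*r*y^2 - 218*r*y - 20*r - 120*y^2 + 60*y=-90*r^3 + 121*r^2 - 54*r + y^2*(216*r - 96) + y*(198*r^2 - 160*r + 32) + 8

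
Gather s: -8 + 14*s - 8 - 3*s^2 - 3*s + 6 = -3*s^2 + 11*s - 10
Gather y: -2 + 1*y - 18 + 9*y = 10*y - 20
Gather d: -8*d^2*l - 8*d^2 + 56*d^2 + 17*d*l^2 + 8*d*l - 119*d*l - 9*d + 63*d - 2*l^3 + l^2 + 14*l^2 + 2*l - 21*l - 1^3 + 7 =d^2*(48 - 8*l) + d*(17*l^2 - 111*l + 54) - 2*l^3 + 15*l^2 - 19*l + 6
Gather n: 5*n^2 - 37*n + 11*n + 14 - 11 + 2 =5*n^2 - 26*n + 5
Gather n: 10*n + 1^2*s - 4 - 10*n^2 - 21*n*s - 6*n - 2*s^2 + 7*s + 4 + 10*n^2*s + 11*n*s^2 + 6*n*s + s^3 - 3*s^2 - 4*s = n^2*(10*s - 10) + n*(11*s^2 - 15*s + 4) + s^3 - 5*s^2 + 4*s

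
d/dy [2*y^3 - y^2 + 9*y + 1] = 6*y^2 - 2*y + 9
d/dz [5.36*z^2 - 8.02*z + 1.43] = 10.72*z - 8.02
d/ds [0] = 0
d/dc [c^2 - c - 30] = 2*c - 1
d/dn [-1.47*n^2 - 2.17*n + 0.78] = -2.94*n - 2.17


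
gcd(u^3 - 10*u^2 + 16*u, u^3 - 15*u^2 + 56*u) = u^2 - 8*u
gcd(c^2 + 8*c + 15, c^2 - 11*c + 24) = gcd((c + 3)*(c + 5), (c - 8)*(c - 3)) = 1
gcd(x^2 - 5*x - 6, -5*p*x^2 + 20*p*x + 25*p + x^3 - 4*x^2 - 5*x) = x + 1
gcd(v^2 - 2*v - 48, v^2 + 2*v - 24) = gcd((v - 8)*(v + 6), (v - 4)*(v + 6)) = v + 6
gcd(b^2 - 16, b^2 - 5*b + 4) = b - 4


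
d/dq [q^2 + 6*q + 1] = 2*q + 6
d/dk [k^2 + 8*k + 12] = 2*k + 8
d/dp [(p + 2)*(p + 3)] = 2*p + 5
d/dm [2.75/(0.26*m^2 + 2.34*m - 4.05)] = (-1.43*m - 6.435)/(0.26*m^2 + 2.34*m - 4.05)^2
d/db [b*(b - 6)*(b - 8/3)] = 3*b^2 - 52*b/3 + 16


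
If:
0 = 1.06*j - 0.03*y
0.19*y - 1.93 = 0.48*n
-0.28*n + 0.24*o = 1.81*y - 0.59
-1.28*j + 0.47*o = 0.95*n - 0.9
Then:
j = -0.01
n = -4.18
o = -10.40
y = -0.41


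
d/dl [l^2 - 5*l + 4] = 2*l - 5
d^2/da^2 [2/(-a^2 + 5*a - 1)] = 4*(a^2 - 5*a - (2*a - 5)^2 + 1)/(a^2 - 5*a + 1)^3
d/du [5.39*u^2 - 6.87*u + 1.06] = 10.78*u - 6.87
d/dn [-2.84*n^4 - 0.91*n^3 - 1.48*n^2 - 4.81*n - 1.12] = -11.36*n^3 - 2.73*n^2 - 2.96*n - 4.81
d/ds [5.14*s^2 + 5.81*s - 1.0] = 10.28*s + 5.81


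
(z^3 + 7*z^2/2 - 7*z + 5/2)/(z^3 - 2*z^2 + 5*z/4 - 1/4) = 2*(z + 5)/(2*z - 1)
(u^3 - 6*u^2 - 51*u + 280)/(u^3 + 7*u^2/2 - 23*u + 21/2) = 2*(u^2 - 13*u + 40)/(2*u^2 - 7*u + 3)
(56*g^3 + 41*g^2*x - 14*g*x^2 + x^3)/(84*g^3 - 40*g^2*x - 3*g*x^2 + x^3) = (-8*g^2 - 7*g*x + x^2)/(-12*g^2 + 4*g*x + x^2)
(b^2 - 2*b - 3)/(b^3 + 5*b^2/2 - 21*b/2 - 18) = 2*(b + 1)/(2*b^2 + 11*b + 12)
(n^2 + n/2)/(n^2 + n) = (n + 1/2)/(n + 1)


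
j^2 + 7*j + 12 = (j + 3)*(j + 4)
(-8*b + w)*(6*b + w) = -48*b^2 - 2*b*w + w^2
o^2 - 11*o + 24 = (o - 8)*(o - 3)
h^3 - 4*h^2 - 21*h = h*(h - 7)*(h + 3)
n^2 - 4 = (n - 2)*(n + 2)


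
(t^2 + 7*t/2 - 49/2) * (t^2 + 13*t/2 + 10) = t^4 + 10*t^3 + 33*t^2/4 - 497*t/4 - 245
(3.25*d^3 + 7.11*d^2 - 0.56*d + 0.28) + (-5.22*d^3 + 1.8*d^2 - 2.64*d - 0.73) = -1.97*d^3 + 8.91*d^2 - 3.2*d - 0.45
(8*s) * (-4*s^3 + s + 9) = -32*s^4 + 8*s^2 + 72*s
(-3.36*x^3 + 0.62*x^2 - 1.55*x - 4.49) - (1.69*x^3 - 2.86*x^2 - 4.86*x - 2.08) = -5.05*x^3 + 3.48*x^2 + 3.31*x - 2.41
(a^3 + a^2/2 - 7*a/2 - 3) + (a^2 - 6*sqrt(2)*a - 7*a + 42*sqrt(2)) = a^3 + 3*a^2/2 - 21*a/2 - 6*sqrt(2)*a - 3 + 42*sqrt(2)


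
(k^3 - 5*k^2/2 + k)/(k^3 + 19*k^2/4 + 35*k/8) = 4*(2*k^2 - 5*k + 2)/(8*k^2 + 38*k + 35)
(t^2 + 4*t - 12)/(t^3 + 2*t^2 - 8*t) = (t + 6)/(t*(t + 4))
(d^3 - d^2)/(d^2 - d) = d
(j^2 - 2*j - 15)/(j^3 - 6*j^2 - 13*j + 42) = (j - 5)/(j^2 - 9*j + 14)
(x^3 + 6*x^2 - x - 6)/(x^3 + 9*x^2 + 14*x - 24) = (x + 1)/(x + 4)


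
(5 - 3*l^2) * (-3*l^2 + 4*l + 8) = 9*l^4 - 12*l^3 - 39*l^2 + 20*l + 40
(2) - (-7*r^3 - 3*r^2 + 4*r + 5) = 7*r^3 + 3*r^2 - 4*r - 3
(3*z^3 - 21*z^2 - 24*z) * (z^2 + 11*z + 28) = 3*z^5 + 12*z^4 - 171*z^3 - 852*z^2 - 672*z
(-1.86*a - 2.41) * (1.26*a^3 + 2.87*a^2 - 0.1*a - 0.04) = -2.3436*a^4 - 8.3748*a^3 - 6.7307*a^2 + 0.3154*a + 0.0964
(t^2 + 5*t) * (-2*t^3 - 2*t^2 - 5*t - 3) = -2*t^5 - 12*t^4 - 15*t^3 - 28*t^2 - 15*t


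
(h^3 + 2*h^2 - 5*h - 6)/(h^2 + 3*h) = h - 1 - 2/h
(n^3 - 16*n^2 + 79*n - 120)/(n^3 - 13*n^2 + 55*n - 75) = (n - 8)/(n - 5)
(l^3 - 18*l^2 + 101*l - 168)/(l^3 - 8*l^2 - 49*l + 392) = (l - 3)/(l + 7)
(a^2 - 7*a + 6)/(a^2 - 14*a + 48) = (a - 1)/(a - 8)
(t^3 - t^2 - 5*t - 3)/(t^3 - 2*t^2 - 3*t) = (t + 1)/t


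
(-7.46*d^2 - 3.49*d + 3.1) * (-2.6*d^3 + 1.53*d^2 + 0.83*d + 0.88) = 19.396*d^5 - 2.3398*d^4 - 19.5915*d^3 - 4.7185*d^2 - 0.4982*d + 2.728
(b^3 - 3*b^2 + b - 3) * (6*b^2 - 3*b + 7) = 6*b^5 - 21*b^4 + 22*b^3 - 42*b^2 + 16*b - 21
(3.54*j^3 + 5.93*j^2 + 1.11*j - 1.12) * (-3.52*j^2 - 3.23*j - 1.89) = -12.4608*j^5 - 32.3078*j^4 - 29.7517*j^3 - 10.8506*j^2 + 1.5197*j + 2.1168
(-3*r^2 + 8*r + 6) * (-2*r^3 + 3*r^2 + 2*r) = 6*r^5 - 25*r^4 + 6*r^3 + 34*r^2 + 12*r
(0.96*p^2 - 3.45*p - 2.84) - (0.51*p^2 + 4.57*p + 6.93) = 0.45*p^2 - 8.02*p - 9.77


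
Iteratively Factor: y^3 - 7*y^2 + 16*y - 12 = (y - 2)*(y^2 - 5*y + 6) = (y - 3)*(y - 2)*(y - 2)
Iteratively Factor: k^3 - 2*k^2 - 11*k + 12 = (k + 3)*(k^2 - 5*k + 4) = (k - 4)*(k + 3)*(k - 1)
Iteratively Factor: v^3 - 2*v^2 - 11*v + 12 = (v - 1)*(v^2 - v - 12) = (v - 1)*(v + 3)*(v - 4)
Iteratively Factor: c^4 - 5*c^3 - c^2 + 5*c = (c - 1)*(c^3 - 4*c^2 - 5*c) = (c - 5)*(c - 1)*(c^2 + c) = (c - 5)*(c - 1)*(c + 1)*(c)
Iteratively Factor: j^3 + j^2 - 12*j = (j - 3)*(j^2 + 4*j) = j*(j - 3)*(j + 4)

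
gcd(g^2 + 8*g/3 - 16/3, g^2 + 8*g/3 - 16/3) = g^2 + 8*g/3 - 16/3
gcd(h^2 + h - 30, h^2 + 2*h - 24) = h + 6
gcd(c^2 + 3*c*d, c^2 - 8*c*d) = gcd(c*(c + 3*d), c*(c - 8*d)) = c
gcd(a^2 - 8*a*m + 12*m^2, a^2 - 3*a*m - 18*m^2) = a - 6*m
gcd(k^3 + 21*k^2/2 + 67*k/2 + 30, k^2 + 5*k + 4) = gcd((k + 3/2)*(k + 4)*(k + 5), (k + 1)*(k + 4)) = k + 4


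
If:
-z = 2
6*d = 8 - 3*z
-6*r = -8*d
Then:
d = 7/3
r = 28/9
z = -2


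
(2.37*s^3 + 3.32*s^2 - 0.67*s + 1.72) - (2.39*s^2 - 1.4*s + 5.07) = 2.37*s^3 + 0.93*s^2 + 0.73*s - 3.35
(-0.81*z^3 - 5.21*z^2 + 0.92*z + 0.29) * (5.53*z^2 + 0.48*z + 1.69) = -4.4793*z^5 - 29.2001*z^4 + 1.2179*z^3 - 6.7596*z^2 + 1.694*z + 0.4901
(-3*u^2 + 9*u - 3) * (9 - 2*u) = 6*u^3 - 45*u^2 + 87*u - 27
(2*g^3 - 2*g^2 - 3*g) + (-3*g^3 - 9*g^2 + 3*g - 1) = -g^3 - 11*g^2 - 1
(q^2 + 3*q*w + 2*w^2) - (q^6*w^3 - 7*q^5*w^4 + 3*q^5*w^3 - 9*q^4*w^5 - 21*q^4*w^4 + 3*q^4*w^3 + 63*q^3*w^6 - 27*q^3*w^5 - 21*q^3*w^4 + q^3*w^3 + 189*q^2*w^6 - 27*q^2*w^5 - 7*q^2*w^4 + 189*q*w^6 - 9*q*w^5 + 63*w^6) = -q^6*w^3 + 7*q^5*w^4 - 3*q^5*w^3 + 9*q^4*w^5 + 21*q^4*w^4 - 3*q^4*w^3 - 63*q^3*w^6 + 27*q^3*w^5 + 21*q^3*w^4 - q^3*w^3 - 189*q^2*w^6 + 27*q^2*w^5 + 7*q^2*w^4 + q^2 - 189*q*w^6 + 9*q*w^5 + 3*q*w - 63*w^6 + 2*w^2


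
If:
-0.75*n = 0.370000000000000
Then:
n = -0.49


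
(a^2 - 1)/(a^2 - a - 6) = (1 - a^2)/(-a^2 + a + 6)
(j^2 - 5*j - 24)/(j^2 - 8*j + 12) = (j^2 - 5*j - 24)/(j^2 - 8*j + 12)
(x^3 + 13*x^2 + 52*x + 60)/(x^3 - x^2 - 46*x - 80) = (x + 6)/(x - 8)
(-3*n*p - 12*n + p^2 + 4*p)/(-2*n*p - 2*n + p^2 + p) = (3*n*p + 12*n - p^2 - 4*p)/(2*n*p + 2*n - p^2 - p)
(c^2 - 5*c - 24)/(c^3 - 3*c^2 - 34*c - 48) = 1/(c + 2)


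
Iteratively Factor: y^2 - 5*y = (y - 5)*(y)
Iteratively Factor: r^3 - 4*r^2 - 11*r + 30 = (r - 5)*(r^2 + r - 6) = (r - 5)*(r + 3)*(r - 2)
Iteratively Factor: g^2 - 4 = (g + 2)*(g - 2)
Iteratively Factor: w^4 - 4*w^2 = (w + 2)*(w^3 - 2*w^2) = (w - 2)*(w + 2)*(w^2) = w*(w - 2)*(w + 2)*(w)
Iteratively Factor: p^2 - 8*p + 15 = (p - 5)*(p - 3)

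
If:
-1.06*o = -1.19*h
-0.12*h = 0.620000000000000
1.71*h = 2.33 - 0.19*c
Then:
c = 58.76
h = -5.17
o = -5.80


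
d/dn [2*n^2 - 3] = 4*n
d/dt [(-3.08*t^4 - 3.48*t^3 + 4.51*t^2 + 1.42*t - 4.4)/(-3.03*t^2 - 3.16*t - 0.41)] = (18.6648*t^5 + 39.7428*t^4 + 27.0448*t^3 - 5.6686*t^2 - 30.3622*t - 14.4862)/(9.1809*t^4 + 19.1496*t^3 + 12.4702*t^2 + 2.5912*t + 0.1681)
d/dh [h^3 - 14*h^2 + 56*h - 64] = 3*h^2 - 28*h + 56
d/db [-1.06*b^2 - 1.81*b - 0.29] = -2.12*b - 1.81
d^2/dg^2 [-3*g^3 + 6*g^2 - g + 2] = 12 - 18*g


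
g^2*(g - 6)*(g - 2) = g^4 - 8*g^3 + 12*g^2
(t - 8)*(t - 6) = t^2 - 14*t + 48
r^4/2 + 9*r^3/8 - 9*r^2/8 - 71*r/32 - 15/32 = (r/2 + 1/2)*(r - 3/2)*(r + 1/4)*(r + 5/2)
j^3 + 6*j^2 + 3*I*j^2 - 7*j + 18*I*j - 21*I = (j - 1)*(j + 7)*(j + 3*I)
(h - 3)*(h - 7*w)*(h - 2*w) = h^3 - 9*h^2*w - 3*h^2 + 14*h*w^2 + 27*h*w - 42*w^2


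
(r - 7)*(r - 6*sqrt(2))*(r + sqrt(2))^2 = r^4 - 7*r^3 - 4*sqrt(2)*r^3 - 22*r^2 + 28*sqrt(2)*r^2 - 12*sqrt(2)*r + 154*r + 84*sqrt(2)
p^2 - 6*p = p*(p - 6)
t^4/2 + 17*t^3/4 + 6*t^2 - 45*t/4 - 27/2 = (t/2 + 1/2)*(t - 3/2)*(t + 3)*(t + 6)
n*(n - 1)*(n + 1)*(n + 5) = n^4 + 5*n^3 - n^2 - 5*n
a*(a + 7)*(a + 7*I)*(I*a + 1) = I*a^4 - 6*a^3 + 7*I*a^3 - 42*a^2 + 7*I*a^2 + 49*I*a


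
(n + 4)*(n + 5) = n^2 + 9*n + 20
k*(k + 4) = k^2 + 4*k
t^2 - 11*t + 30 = (t - 6)*(t - 5)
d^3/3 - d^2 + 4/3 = (d/3 + 1/3)*(d - 2)^2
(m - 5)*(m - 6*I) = m^2 - 5*m - 6*I*m + 30*I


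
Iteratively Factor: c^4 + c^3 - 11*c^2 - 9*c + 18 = (c + 2)*(c^3 - c^2 - 9*c + 9) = (c - 1)*(c + 2)*(c^2 - 9) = (c - 3)*(c - 1)*(c + 2)*(c + 3)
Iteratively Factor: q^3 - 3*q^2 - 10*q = (q)*(q^2 - 3*q - 10) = q*(q + 2)*(q - 5)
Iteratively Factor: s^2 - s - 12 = (s + 3)*(s - 4)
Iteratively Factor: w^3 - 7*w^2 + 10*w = (w - 2)*(w^2 - 5*w) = (w - 5)*(w - 2)*(w)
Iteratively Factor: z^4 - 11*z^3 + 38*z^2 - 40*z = (z - 4)*(z^3 - 7*z^2 + 10*z) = (z - 5)*(z - 4)*(z^2 - 2*z) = z*(z - 5)*(z - 4)*(z - 2)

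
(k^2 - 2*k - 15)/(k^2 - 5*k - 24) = (k - 5)/(k - 8)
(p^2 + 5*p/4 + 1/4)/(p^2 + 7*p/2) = (4*p^2 + 5*p + 1)/(2*p*(2*p + 7))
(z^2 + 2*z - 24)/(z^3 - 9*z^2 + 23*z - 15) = (z^2 + 2*z - 24)/(z^3 - 9*z^2 + 23*z - 15)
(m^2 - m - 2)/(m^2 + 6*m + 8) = (m^2 - m - 2)/(m^2 + 6*m + 8)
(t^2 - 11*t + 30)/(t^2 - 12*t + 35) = (t - 6)/(t - 7)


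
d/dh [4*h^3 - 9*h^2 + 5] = 6*h*(2*h - 3)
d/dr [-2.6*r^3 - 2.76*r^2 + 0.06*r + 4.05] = -7.8*r^2 - 5.52*r + 0.06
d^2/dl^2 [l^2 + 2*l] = 2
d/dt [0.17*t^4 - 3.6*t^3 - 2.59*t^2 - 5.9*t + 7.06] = 0.68*t^3 - 10.8*t^2 - 5.18*t - 5.9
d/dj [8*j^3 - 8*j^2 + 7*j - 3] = 24*j^2 - 16*j + 7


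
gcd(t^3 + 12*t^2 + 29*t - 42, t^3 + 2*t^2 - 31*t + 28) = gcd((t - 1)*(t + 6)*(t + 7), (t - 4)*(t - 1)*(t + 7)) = t^2 + 6*t - 7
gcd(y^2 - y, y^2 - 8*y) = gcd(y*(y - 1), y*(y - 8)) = y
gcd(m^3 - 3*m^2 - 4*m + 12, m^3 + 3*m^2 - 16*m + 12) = m - 2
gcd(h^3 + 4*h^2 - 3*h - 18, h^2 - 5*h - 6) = 1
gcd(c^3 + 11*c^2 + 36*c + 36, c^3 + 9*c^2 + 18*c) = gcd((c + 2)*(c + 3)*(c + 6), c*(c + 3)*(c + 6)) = c^2 + 9*c + 18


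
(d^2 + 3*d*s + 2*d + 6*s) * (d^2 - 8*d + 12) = d^4 + 3*d^3*s - 6*d^3 - 18*d^2*s - 4*d^2 - 12*d*s + 24*d + 72*s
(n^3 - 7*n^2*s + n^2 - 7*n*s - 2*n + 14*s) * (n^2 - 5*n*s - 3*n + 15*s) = n^5 - 12*n^4*s - 2*n^4 + 35*n^3*s^2 + 24*n^3*s - 5*n^3 - 70*n^2*s^2 + 60*n^2*s + 6*n^2 - 175*n*s^2 - 72*n*s + 210*s^2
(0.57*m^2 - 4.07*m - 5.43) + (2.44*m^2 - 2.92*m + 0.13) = 3.01*m^2 - 6.99*m - 5.3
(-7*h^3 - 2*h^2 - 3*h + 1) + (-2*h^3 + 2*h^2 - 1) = -9*h^3 - 3*h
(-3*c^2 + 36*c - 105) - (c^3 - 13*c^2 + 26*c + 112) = -c^3 + 10*c^2 + 10*c - 217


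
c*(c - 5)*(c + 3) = c^3 - 2*c^2 - 15*c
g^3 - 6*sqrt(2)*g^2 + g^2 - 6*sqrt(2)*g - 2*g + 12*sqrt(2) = (g - 1)*(g + 2)*(g - 6*sqrt(2))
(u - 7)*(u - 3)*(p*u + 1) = p*u^3 - 10*p*u^2 + 21*p*u + u^2 - 10*u + 21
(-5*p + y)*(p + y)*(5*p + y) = -25*p^3 - 25*p^2*y + p*y^2 + y^3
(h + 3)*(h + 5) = h^2 + 8*h + 15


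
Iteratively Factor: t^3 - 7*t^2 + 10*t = (t - 5)*(t^2 - 2*t) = (t - 5)*(t - 2)*(t)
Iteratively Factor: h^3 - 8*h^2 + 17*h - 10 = (h - 5)*(h^2 - 3*h + 2) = (h - 5)*(h - 2)*(h - 1)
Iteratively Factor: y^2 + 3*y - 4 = (y + 4)*(y - 1)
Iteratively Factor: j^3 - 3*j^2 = (j - 3)*(j^2) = j*(j - 3)*(j)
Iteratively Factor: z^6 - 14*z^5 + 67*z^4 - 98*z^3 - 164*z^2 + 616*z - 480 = (z - 2)*(z^5 - 12*z^4 + 43*z^3 - 12*z^2 - 188*z + 240) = (z - 3)*(z - 2)*(z^4 - 9*z^3 + 16*z^2 + 36*z - 80) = (z - 4)*(z - 3)*(z - 2)*(z^3 - 5*z^2 - 4*z + 20) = (z - 4)*(z - 3)*(z - 2)^2*(z^2 - 3*z - 10) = (z - 4)*(z - 3)*(z - 2)^2*(z + 2)*(z - 5)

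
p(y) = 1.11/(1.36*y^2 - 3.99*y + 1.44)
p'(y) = 1.11*(3.99 - 2.72*y)/(1.36*y^2 - 3.99*y + 1.44)^2 = (4.4289 - 3.0192*y)/(1.36*y^2 - 3.99*y + 1.44)^2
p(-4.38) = 0.02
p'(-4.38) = 0.01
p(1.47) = -0.75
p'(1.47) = -0.00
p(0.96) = -0.98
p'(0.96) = 1.18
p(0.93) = -1.01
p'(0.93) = 1.35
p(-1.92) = 0.08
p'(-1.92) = 0.05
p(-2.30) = 0.06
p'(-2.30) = 0.04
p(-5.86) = 0.02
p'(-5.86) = 0.00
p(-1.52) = 0.10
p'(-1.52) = 0.08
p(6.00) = 0.04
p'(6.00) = -0.02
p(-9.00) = 0.01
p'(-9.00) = 0.00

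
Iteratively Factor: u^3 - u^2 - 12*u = (u - 4)*(u^2 + 3*u) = (u - 4)*(u + 3)*(u)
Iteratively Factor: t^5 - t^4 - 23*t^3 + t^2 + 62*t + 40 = (t - 5)*(t^4 + 4*t^3 - 3*t^2 - 14*t - 8) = (t - 5)*(t + 4)*(t^3 - 3*t - 2) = (t - 5)*(t + 1)*(t + 4)*(t^2 - t - 2) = (t - 5)*(t - 2)*(t + 1)*(t + 4)*(t + 1)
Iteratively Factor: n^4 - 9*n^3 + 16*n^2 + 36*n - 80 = (n - 2)*(n^3 - 7*n^2 + 2*n + 40) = (n - 2)*(n + 2)*(n^2 - 9*n + 20) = (n - 5)*(n - 2)*(n + 2)*(n - 4)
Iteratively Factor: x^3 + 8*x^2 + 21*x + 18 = (x + 3)*(x^2 + 5*x + 6) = (x + 2)*(x + 3)*(x + 3)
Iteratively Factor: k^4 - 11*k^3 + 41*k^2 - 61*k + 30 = (k - 1)*(k^3 - 10*k^2 + 31*k - 30) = (k - 5)*(k - 1)*(k^2 - 5*k + 6) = (k - 5)*(k - 3)*(k - 1)*(k - 2)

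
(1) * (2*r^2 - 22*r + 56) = 2*r^2 - 22*r + 56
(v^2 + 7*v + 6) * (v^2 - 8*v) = v^4 - v^3 - 50*v^2 - 48*v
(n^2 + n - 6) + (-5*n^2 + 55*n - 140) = -4*n^2 + 56*n - 146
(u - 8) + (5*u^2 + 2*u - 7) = 5*u^2 + 3*u - 15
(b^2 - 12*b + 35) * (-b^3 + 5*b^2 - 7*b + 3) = -b^5 + 17*b^4 - 102*b^3 + 262*b^2 - 281*b + 105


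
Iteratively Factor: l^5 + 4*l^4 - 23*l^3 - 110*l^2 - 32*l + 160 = (l + 2)*(l^4 + 2*l^3 - 27*l^2 - 56*l + 80) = (l - 5)*(l + 2)*(l^3 + 7*l^2 + 8*l - 16) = (l - 5)*(l + 2)*(l + 4)*(l^2 + 3*l - 4) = (l - 5)*(l + 2)*(l + 4)^2*(l - 1)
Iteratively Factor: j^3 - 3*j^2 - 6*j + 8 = (j - 1)*(j^2 - 2*j - 8) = (j - 1)*(j + 2)*(j - 4)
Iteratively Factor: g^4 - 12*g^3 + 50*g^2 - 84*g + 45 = (g - 1)*(g^3 - 11*g^2 + 39*g - 45) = (g - 3)*(g - 1)*(g^2 - 8*g + 15) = (g - 3)^2*(g - 1)*(g - 5)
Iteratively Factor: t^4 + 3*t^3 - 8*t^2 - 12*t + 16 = (t + 2)*(t^3 + t^2 - 10*t + 8) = (t + 2)*(t + 4)*(t^2 - 3*t + 2) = (t - 1)*(t + 2)*(t + 4)*(t - 2)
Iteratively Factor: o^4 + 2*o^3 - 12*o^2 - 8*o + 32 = (o + 4)*(o^3 - 2*o^2 - 4*o + 8) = (o - 2)*(o + 4)*(o^2 - 4) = (o - 2)*(o + 2)*(o + 4)*(o - 2)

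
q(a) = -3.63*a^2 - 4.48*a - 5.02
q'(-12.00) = 82.64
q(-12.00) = -473.98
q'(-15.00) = 104.42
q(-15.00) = -754.57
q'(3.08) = -26.84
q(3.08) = -53.25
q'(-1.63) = 7.35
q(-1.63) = -7.36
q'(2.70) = -24.08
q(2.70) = -43.58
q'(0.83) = -10.51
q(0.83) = -11.24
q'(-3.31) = 19.55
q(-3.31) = -29.96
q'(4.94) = -40.34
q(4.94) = -115.74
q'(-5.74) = 37.19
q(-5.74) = -98.90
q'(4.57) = -37.66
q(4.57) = -101.31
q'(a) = -7.26*a - 4.48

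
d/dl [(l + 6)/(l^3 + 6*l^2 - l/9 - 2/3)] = -162*l/(81*l^4 - 18*l^2 + 1)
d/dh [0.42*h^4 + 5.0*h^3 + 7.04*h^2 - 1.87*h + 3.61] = 1.68*h^3 + 15.0*h^2 + 14.08*h - 1.87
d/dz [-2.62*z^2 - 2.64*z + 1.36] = -5.24*z - 2.64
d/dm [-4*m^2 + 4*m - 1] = 4 - 8*m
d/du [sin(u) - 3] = cos(u)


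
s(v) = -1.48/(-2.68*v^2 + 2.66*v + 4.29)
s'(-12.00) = 0.00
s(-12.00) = 0.00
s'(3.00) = -0.14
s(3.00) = 0.12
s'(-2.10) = 0.12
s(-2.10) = 0.11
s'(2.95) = -0.16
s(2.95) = 0.13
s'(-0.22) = 0.44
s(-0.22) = -0.41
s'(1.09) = -0.29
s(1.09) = -0.37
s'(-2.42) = 0.07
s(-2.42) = 0.08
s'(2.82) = -0.20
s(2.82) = 0.16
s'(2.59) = -0.36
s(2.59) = 0.22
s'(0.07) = 0.17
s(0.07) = -0.33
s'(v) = -1.48*(5.36*v - 2.66)/(-2.68*v^2 + 2.66*v + 4.29)^2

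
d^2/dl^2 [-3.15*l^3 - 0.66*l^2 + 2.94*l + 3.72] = -18.9*l - 1.32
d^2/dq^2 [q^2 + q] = 2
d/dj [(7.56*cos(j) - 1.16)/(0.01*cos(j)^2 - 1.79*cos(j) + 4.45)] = (0.0756*cos(j)^2 - 0.0231999999999992*cos(j) - 31.5656)*sin(j)/(0.0001*cos(j)^4 - 0.0358*cos(j)^3 + 3.2931*cos(j)^2 - 15.931*cos(j) + 19.8025)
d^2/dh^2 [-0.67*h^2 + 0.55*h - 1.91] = -1.34000000000000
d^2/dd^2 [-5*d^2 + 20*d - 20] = -10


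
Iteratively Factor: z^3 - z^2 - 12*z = (z - 4)*(z^2 + 3*z) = z*(z - 4)*(z + 3)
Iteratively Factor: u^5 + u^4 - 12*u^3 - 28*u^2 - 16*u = (u + 2)*(u^4 - u^3 - 10*u^2 - 8*u) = (u + 2)^2*(u^3 - 3*u^2 - 4*u) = (u - 4)*(u + 2)^2*(u^2 + u) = u*(u - 4)*(u + 2)^2*(u + 1)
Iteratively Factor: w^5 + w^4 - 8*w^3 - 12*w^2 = (w + 2)*(w^4 - w^3 - 6*w^2) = (w + 2)^2*(w^3 - 3*w^2) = w*(w + 2)^2*(w^2 - 3*w) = w*(w - 3)*(w + 2)^2*(w)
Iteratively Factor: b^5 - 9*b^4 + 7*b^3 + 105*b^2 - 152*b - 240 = (b + 1)*(b^4 - 10*b^3 + 17*b^2 + 88*b - 240) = (b - 4)*(b + 1)*(b^3 - 6*b^2 - 7*b + 60) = (b - 4)*(b + 1)*(b + 3)*(b^2 - 9*b + 20) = (b - 5)*(b - 4)*(b + 1)*(b + 3)*(b - 4)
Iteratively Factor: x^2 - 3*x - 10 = (x + 2)*(x - 5)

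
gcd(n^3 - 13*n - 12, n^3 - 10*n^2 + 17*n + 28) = n^2 - 3*n - 4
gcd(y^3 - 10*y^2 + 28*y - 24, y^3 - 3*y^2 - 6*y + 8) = 1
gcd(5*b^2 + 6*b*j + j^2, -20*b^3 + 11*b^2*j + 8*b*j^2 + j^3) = 5*b + j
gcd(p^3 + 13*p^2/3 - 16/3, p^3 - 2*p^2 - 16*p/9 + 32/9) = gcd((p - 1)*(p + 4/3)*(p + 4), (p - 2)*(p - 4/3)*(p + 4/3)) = p + 4/3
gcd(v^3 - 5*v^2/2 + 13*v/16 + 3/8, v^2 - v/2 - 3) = v - 2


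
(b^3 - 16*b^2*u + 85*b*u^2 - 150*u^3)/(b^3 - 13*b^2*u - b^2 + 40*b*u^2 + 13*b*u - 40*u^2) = (-b^2 + 11*b*u - 30*u^2)/(-b^2 + 8*b*u + b - 8*u)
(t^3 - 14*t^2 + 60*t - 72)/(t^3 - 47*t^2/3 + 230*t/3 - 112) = 3*(t^2 - 8*t + 12)/(3*t^2 - 29*t + 56)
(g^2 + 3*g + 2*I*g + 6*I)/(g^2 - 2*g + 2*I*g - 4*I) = (g + 3)/(g - 2)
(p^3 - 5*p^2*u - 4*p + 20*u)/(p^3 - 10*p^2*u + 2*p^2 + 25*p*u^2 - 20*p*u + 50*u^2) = (p - 2)/(p - 5*u)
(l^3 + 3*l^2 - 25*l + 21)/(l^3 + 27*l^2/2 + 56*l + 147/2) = 2*(l^2 - 4*l + 3)/(2*l^2 + 13*l + 21)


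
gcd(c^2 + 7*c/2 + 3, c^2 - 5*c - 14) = c + 2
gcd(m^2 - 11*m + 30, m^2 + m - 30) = m - 5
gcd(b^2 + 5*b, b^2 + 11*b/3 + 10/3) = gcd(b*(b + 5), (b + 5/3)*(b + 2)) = 1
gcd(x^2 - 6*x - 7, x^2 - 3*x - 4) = x + 1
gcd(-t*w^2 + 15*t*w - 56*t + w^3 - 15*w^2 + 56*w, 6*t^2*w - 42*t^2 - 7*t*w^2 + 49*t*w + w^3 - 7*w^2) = t*w - 7*t - w^2 + 7*w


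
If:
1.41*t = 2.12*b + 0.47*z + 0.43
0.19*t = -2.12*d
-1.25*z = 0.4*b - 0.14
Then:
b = 0.35 - 3.125*z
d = 0.391225076943664*z - 0.0744948481198983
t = 0.831205673758865 - 4.36524822695035*z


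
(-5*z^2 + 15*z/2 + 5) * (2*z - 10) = -10*z^3 + 65*z^2 - 65*z - 50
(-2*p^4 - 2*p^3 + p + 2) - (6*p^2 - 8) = -2*p^4 - 2*p^3 - 6*p^2 + p + 10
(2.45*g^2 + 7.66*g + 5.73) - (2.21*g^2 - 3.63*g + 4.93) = 0.24*g^2 + 11.29*g + 0.800000000000001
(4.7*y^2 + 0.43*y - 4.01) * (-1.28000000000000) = -6.016*y^2 - 0.5504*y + 5.1328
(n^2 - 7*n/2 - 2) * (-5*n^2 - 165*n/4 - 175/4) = -5*n^4 - 95*n^3/4 + 885*n^2/8 + 1885*n/8 + 175/2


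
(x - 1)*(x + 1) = x^2 - 1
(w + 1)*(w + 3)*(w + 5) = w^3 + 9*w^2 + 23*w + 15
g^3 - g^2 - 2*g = g*(g - 2)*(g + 1)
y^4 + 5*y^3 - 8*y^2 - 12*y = y*(y - 2)*(y + 1)*(y + 6)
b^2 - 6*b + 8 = (b - 4)*(b - 2)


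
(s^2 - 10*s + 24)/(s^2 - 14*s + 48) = (s - 4)/(s - 8)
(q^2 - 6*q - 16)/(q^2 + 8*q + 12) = (q - 8)/(q + 6)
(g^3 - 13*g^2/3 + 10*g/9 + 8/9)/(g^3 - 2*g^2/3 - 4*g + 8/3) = (3*g^2 - 11*g - 4)/(3*(g^2 - 4))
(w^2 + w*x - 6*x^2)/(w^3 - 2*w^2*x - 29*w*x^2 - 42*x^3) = (-w + 2*x)/(-w^2 + 5*w*x + 14*x^2)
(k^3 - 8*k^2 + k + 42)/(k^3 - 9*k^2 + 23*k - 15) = (k^2 - 5*k - 14)/(k^2 - 6*k + 5)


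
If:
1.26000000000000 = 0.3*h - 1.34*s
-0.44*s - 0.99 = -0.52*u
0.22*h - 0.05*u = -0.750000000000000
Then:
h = -3.30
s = -1.68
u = 0.48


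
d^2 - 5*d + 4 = (d - 4)*(d - 1)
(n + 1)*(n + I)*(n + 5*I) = n^3 + n^2 + 6*I*n^2 - 5*n + 6*I*n - 5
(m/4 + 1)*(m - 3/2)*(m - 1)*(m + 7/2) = m^4/4 + 5*m^3/4 - 13*m^2/16 - 95*m/16 + 21/4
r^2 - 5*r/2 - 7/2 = (r - 7/2)*(r + 1)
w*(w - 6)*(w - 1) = w^3 - 7*w^2 + 6*w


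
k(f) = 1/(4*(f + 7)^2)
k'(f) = -1/(2*(f + 7)^3)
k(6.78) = 0.00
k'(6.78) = -0.00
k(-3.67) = 0.02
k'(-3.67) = -0.01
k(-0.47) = 0.01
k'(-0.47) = -0.00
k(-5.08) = 0.07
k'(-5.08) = -0.07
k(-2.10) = 0.01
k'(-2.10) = -0.00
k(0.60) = 0.00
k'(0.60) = -0.00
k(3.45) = 0.00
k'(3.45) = -0.00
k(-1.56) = 0.01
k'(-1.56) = -0.00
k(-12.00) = 0.01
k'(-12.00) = 0.00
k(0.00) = 0.01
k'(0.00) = 0.00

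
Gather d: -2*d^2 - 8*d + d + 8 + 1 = -2*d^2 - 7*d + 9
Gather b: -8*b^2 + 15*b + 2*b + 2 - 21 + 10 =-8*b^2 + 17*b - 9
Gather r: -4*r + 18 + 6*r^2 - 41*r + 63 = 6*r^2 - 45*r + 81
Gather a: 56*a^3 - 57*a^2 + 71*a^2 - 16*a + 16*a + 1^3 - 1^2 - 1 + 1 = 56*a^3 + 14*a^2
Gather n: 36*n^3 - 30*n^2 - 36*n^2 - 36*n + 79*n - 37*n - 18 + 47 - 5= 36*n^3 - 66*n^2 + 6*n + 24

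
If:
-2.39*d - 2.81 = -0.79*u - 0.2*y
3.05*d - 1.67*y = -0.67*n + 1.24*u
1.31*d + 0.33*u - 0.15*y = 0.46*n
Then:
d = 0.637497595472663*y + 1.01510663690913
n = 2.69136107623541*y + 7.64570298037285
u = 1.67546740908818*y + 6.62798083824408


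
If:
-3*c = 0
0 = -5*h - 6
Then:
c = 0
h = -6/5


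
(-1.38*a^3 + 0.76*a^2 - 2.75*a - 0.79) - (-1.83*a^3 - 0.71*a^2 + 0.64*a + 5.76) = 0.45*a^3 + 1.47*a^2 - 3.39*a - 6.55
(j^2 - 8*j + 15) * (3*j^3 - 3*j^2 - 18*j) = 3*j^5 - 27*j^4 + 51*j^3 + 99*j^2 - 270*j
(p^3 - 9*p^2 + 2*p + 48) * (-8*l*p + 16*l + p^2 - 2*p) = -8*l*p^4 + 88*l*p^3 - 160*l*p^2 - 352*l*p + 768*l + p^5 - 11*p^4 + 20*p^3 + 44*p^2 - 96*p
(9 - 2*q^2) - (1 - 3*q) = -2*q^2 + 3*q + 8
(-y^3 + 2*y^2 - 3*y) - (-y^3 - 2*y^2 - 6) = 4*y^2 - 3*y + 6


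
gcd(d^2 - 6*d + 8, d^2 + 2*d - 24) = d - 4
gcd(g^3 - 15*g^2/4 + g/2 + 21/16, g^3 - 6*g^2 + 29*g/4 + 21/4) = g^2 - 3*g - 7/4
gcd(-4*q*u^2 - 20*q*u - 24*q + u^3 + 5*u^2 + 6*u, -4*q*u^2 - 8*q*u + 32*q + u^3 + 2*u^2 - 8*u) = 4*q - u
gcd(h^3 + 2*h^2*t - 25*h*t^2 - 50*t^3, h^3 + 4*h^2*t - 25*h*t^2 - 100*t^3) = -h^2 + 25*t^2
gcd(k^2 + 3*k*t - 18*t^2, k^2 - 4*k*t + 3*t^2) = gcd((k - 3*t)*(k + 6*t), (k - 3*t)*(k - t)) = -k + 3*t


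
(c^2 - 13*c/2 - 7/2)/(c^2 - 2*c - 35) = (c + 1/2)/(c + 5)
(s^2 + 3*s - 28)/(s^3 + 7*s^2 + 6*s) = (s^2 + 3*s - 28)/(s*(s^2 + 7*s + 6))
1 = 1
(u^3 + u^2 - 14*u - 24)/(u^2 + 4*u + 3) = (u^2 - 2*u - 8)/(u + 1)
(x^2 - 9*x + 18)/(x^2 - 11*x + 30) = (x - 3)/(x - 5)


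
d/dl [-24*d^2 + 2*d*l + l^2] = 2*d + 2*l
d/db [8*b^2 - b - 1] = 16*b - 1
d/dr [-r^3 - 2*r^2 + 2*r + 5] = -3*r^2 - 4*r + 2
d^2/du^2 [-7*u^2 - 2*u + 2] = -14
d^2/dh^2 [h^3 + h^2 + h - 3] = 6*h + 2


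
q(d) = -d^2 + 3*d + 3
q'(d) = 3 - 2*d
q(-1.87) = -6.11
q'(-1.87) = 6.74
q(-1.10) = -1.51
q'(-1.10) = 5.20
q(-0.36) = 1.79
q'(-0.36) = 3.72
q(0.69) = 4.59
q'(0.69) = 1.62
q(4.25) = -2.31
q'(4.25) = -5.50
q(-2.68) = -12.22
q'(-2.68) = 8.36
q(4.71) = -5.05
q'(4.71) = -6.42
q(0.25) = 3.69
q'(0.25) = 2.50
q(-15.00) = -267.00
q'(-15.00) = 33.00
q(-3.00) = -15.00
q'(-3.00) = 9.00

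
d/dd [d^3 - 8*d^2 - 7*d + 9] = 3*d^2 - 16*d - 7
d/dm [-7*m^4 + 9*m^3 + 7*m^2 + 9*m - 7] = -28*m^3 + 27*m^2 + 14*m + 9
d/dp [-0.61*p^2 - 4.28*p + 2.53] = -1.22*p - 4.28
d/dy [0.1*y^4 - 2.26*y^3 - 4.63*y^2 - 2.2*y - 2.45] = 0.4*y^3 - 6.78*y^2 - 9.26*y - 2.2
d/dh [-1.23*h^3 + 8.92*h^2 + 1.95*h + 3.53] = -3.69*h^2 + 17.84*h + 1.95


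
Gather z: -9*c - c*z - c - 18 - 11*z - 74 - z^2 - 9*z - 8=-10*c - z^2 + z*(-c - 20) - 100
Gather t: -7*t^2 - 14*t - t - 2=-7*t^2 - 15*t - 2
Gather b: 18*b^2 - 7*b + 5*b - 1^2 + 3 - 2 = 18*b^2 - 2*b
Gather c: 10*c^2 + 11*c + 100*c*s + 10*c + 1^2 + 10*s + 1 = 10*c^2 + c*(100*s + 21) + 10*s + 2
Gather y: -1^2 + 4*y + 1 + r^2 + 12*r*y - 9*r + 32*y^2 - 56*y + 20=r^2 - 9*r + 32*y^2 + y*(12*r - 52) + 20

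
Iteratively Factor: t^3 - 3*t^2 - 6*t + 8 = (t - 1)*(t^2 - 2*t - 8) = (t - 1)*(t + 2)*(t - 4)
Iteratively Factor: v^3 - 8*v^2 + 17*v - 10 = (v - 5)*(v^2 - 3*v + 2) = (v - 5)*(v - 1)*(v - 2)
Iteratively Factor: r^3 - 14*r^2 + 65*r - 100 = (r - 4)*(r^2 - 10*r + 25) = (r - 5)*(r - 4)*(r - 5)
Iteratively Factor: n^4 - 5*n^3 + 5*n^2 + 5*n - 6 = (n - 3)*(n^3 - 2*n^2 - n + 2) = (n - 3)*(n + 1)*(n^2 - 3*n + 2) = (n - 3)*(n - 1)*(n + 1)*(n - 2)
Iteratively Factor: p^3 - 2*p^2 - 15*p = (p + 3)*(p^2 - 5*p) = (p - 5)*(p + 3)*(p)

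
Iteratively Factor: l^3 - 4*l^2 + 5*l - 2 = (l - 1)*(l^2 - 3*l + 2) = (l - 1)^2*(l - 2)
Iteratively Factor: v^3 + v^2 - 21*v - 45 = (v - 5)*(v^2 + 6*v + 9) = (v - 5)*(v + 3)*(v + 3)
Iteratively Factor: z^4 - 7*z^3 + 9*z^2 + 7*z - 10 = (z + 1)*(z^3 - 8*z^2 + 17*z - 10) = (z - 2)*(z + 1)*(z^2 - 6*z + 5) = (z - 2)*(z - 1)*(z + 1)*(z - 5)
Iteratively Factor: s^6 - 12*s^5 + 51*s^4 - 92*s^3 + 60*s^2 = (s - 2)*(s^5 - 10*s^4 + 31*s^3 - 30*s^2) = (s - 2)^2*(s^4 - 8*s^3 + 15*s^2) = s*(s - 2)^2*(s^3 - 8*s^2 + 15*s) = s*(s - 3)*(s - 2)^2*(s^2 - 5*s) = s^2*(s - 3)*(s - 2)^2*(s - 5)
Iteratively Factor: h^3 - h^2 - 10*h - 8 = (h + 2)*(h^2 - 3*h - 4) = (h + 1)*(h + 2)*(h - 4)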